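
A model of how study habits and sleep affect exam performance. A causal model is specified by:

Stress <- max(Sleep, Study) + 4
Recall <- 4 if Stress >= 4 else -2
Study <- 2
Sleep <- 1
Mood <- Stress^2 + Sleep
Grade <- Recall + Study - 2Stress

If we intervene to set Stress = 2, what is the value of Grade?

The intervention breaks the incoming arrows to Stress: Stress <- max(Sleep, Study) + 4 no longer applies, and Stress = 2.
Recall = 4 if Stress >= 4 else -2  [with Stress=2]  = -2
Grade = Recall + Study - 2Stress  [with Recall=-2, Study=2, Stress=2]  = -4

-4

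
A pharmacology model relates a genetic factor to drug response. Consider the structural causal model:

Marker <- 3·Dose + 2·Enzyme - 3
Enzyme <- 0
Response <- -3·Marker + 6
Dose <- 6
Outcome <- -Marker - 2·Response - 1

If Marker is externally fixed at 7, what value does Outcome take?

do(Marker=7) replaces the equation Marker <- 3·Dose + 2·Enzyme - 3 with the constant Marker = 7.
Response = -3·Marker + 6  [with Marker=7]  = -15
Outcome = -Marker - 2·Response - 1  [with Marker=7, Response=-15]  = 22

22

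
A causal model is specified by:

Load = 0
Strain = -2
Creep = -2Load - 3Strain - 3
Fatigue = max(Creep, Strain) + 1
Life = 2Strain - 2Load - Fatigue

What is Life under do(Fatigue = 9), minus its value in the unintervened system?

Intervening sets Fatigue = 9 and removes its equation (Fatigue = max(Creep, Strain) + 1).
Life = 2Strain - 2Load - Fatigue  [with Strain=-2, Load=0, Fatigue=9]  = -13
Without intervention: Creep = -2Load - 3Strain - 3  [with Load=0, Strain=-2]  = 3; Fatigue = max(Creep, Strain) + 1  [with Creep=3, Strain=-2]  = 4; Life = 2Strain - 2Load - Fatigue  [with Strain=-2, Load=0, Fatigue=4]  = -8.
Change = -13 − (-8) = -5.

-5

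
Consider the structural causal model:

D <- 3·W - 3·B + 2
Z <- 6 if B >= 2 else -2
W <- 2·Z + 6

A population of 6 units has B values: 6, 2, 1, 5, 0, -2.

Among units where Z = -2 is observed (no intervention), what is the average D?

9

E[D|Z=-2] averages over only the 3 units with Z=-2 (B = 1, 0, -2): D = 5, 8, 14, mean 9.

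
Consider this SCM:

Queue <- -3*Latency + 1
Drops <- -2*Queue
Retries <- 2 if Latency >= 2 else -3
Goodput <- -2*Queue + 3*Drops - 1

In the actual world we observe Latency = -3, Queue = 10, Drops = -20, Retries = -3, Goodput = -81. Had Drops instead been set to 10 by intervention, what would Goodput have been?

do(Drops=10) replaces the equation Drops <- -2*Queue with the constant Drops = 10.
Queue = -3*Latency + 1  [with Latency=-3]  = 10
Goodput = -2*Queue + 3*Drops - 1  [with Queue=10, Drops=10]  = 9

9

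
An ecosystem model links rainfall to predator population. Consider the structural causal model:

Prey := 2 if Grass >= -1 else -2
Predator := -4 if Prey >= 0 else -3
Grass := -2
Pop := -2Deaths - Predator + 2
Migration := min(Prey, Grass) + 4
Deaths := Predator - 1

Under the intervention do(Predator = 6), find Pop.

-14

The intervention breaks the incoming arrows to Predator: Predator := -4 if Prey >= 0 else -3 no longer applies, and Predator = 6.
Deaths = Predator - 1  [with Predator=6]  = 5
Pop = -2Deaths - Predator + 2  [with Deaths=5, Predator=6]  = -14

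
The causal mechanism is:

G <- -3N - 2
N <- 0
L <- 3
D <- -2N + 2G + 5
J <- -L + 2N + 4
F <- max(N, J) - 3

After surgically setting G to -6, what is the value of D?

-7

The intervention breaks the incoming arrows to G: G <- -3N - 2 no longer applies, and G = -6.
D = -2N + 2G + 5  [with N=0, G=-6]  = -7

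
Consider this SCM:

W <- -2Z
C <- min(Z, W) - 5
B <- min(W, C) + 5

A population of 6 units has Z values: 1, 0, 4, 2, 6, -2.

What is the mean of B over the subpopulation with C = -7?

E[B|C=-7] averages over only the 2 units with C=-7 (Z = 1, -2): B = -2, -2, mean -2.

-2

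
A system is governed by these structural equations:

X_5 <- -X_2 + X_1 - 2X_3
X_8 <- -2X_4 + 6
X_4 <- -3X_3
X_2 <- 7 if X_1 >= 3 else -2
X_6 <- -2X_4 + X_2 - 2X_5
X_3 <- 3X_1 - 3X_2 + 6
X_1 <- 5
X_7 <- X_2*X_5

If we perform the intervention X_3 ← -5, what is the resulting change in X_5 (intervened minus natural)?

do(X_3=-5) replaces the equation X_3 <- 3X_1 - 3X_2 + 6 with the constant X_3 = -5.
X_2 = 7 if X_1 >= 3 else -2  [with X_1=5]  = 7
X_5 = -X_2 + X_1 - 2X_3  [with X_2=7, X_1=5, X_3=-5]  = 8
Without intervention: X_2 = 7 if X_1 >= 3 else -2  [with X_1=5]  = 7; X_3 = 3X_1 - 3X_2 + 6  [with X_1=5, X_2=7]  = 0; X_5 = -X_2 + X_1 - 2X_3  [with X_2=7, X_1=5, X_3=0]  = -2.
Change = 8 − (-2) = 10.

10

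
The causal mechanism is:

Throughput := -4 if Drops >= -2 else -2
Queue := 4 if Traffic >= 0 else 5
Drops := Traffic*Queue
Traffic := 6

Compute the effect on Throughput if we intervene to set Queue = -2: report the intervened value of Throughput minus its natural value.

2

Under do(Queue=-2), the mechanism Queue := 4 if Traffic >= 0 else 5 is discarded; Queue is fixed at -2.
Drops = Traffic*Queue  [with Traffic=6, Queue=-2]  = -12
Throughput = -4 if Drops >= -2 else -2  [with Drops=-12]  = -2
Without intervention: Queue = 4 if Traffic >= 0 else 5  [with Traffic=6]  = 4; Drops = Traffic*Queue  [with Traffic=6, Queue=4]  = 24; Throughput = -4 if Drops >= -2 else -2  [with Drops=24]  = -4.
Change = -2 − (-4) = 2.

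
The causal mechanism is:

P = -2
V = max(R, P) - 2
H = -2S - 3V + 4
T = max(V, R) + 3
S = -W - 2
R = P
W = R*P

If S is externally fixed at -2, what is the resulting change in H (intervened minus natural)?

-8

The intervention breaks the incoming arrows to S: S = -W - 2 no longer applies, and S = -2.
R = P  [with P=-2]  = -2
V = max(R, P) - 2  [with R=-2, P=-2]  = -4
H = -2S - 3V + 4  [with S=-2, V=-4]  = 20
Without intervention: R = P  [with P=-2]  = -2; W = R*P  [with R=-2, P=-2]  = 4; V = max(R, P) - 2  [with R=-2, P=-2]  = -4; S = -W - 2  [with W=4]  = -6; H = -2S - 3V + 4  [with S=-6, V=-4]  = 28.
Change = 20 − 28 = -8.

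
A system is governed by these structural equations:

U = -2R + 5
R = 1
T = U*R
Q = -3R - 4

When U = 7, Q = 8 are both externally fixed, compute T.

7

Setting U = 7, Q = 8 by intervention discards those variables' equations.
T = U*R  [with U=7, R=1]  = 7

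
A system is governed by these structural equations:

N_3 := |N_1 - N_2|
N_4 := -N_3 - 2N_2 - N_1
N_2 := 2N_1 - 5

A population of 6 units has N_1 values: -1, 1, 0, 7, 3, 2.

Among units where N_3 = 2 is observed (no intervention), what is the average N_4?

-17

Observing N_3=2 restricts to units where N_3's equation naturally yields 2: N_1 ∈ {7, 3}. In that subpopulation N_4 = -27, -7, mean -17.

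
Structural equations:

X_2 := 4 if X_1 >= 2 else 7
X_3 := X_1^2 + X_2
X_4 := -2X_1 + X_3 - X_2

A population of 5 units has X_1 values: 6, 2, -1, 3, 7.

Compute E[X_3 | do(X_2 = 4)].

Under do(X_2=4), X_2's equation is replaced by X_2=4 for every unit. Per-unit X_3: 40, 8, 5, 13, 53. Mean = 23.8.

23.8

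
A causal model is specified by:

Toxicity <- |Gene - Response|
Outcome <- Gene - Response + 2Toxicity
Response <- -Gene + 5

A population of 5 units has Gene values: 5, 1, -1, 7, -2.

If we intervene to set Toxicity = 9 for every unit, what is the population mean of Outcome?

17

Every unit gets Toxicity=9 under the intervention. Outcome values become 23, 15, 11, 27, 9; E[Outcome|do(Toxicity=9)] = 17.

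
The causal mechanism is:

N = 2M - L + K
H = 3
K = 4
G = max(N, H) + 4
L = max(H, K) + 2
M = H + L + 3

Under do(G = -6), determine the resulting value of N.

do(G=-6) replaces the equation G = max(N, H) + 4 with the constant G = -6.
Since N is not a descendant of the intervened variable, it is unaffected.
L = max(H, K) + 2  [with H=3, K=4]  = 6
M = H + L + 3  [with H=3, L=6]  = 12
N = 2M - L + K  [with M=12, L=6, K=4]  = 22

22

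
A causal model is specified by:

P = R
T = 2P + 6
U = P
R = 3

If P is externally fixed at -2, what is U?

Under do(P=-2), the mechanism P = R is discarded; P is fixed at -2.
U = P  [with P=-2]  = -2

-2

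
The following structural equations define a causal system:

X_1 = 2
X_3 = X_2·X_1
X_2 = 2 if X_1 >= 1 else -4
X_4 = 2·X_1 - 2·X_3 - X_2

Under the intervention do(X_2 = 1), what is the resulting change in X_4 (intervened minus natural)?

Under do(X_2=1), the mechanism X_2 = 2 if X_1 >= 1 else -4 is discarded; X_2 is fixed at 1.
X_3 = X_2·X_1  [with X_2=1, X_1=2]  = 2
X_4 = 2·X_1 - 2·X_3 - X_2  [with X_1=2, X_3=2, X_2=1]  = -1
Without intervention: X_2 = 2 if X_1 >= 1 else -4  [with X_1=2]  = 2; X_3 = X_2·X_1  [with X_2=2, X_1=2]  = 4; X_4 = 2·X_1 - 2·X_3 - X_2  [with X_1=2, X_3=4, X_2=2]  = -6.
Change = -1 − (-6) = 5.

5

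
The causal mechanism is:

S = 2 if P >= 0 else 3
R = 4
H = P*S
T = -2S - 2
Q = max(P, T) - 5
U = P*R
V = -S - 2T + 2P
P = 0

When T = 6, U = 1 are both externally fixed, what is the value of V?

Setting T = 6, U = 1 by intervention discards those variables' equations.
S = 2 if P >= 0 else 3  [with P=0]  = 2
V = -S - 2T + 2P  [with S=2, T=6, P=0]  = -14

-14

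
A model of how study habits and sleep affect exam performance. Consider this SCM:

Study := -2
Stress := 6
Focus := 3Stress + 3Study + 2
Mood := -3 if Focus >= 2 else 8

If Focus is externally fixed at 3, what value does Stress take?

6

Under do(Focus=3), the mechanism Focus := 3Stress + 3Study + 2 is discarded; Focus is fixed at 3.
Since Stress is not a descendant of the intervened variable, it is unaffected.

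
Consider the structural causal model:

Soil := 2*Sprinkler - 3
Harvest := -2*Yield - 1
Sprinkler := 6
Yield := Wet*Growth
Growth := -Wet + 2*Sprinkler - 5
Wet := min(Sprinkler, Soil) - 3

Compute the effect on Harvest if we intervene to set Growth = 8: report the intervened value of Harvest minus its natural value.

-24

Under do(Growth=8), the mechanism Growth := -Wet + 2*Sprinkler - 5 is discarded; Growth is fixed at 8.
Soil = 2*Sprinkler - 3  [with Sprinkler=6]  = 9
Wet = min(Sprinkler, Soil) - 3  [with Sprinkler=6, Soil=9]  = 3
Yield = Wet*Growth  [with Wet=3, Growth=8]  = 24
Harvest = -2*Yield - 1  [with Yield=24]  = -49
Without intervention: Soil = 2*Sprinkler - 3  [with Sprinkler=6]  = 9; Wet = min(Sprinkler, Soil) - 3  [with Sprinkler=6, Soil=9]  = 3; Growth = -Wet + 2*Sprinkler - 5  [with Wet=3, Sprinkler=6]  = 4; Yield = Wet*Growth  [with Wet=3, Growth=4]  = 12; Harvest = -2*Yield - 1  [with Yield=12]  = -25.
Change = -49 − (-25) = -24.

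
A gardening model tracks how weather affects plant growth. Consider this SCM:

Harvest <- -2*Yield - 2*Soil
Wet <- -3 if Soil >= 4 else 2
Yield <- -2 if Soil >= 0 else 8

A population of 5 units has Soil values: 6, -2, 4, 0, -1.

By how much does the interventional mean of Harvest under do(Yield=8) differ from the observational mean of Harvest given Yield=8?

do(Yield=8) breaks Yield's dependence on Soil. With Yield=8 fixed, Harvest across the units is -28, -12, -24, -16, -14, mean -18.8.
E[Harvest|Yield=8] averages over only the 2 units with Yield=8 (Soil = -2, -1): Harvest = -12, -14, mean -13.
Difference = -18.8 − (-13) = -5.8.

-5.8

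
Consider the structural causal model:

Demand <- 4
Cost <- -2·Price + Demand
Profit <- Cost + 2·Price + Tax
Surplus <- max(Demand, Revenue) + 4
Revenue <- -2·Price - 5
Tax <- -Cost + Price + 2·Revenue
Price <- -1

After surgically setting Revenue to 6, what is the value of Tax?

Intervening sets Revenue = 6 and removes its equation (Revenue <- -2·Price - 5).
Cost = -2·Price + Demand  [with Price=-1, Demand=4]  = 6
Tax = -Cost + Price + 2·Revenue  [with Cost=6, Price=-1, Revenue=6]  = 5

5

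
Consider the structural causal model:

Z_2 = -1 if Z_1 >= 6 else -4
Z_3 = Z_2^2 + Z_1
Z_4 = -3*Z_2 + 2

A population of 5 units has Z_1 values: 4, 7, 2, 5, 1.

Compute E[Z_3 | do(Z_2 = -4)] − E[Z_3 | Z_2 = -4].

0.8

Every unit gets Z_2=-4 under the intervention. Z_3 values become 20, 23, 18, 21, 17; E[Z_3|do(Z_2=-4)] = 19.8.
Observing Z_2=-4 restricts to units where Z_2's equation naturally yields -4: Z_1 ∈ {4, 2, 5, 1}. In that subpopulation Z_3 = 20, 18, 21, 17, mean 19.
Difference = 19.8 − 19 = 0.8.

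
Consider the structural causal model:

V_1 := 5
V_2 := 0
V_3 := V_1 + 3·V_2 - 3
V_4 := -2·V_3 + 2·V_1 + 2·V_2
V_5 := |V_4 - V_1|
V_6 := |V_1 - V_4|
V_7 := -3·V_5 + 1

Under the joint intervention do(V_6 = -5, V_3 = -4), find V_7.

Under do(V_6 = -5, V_3 = -4), each intervened variable's structural equation is replaced by its fixed value.
V_4 = -2·V_3 + 2·V_1 + 2·V_2  [with V_3=-4, V_1=5, V_2=0]  = 18
V_5 = |V_4 - V_1|  [with V_4=18, V_1=5]  = 13
V_7 = -3·V_5 + 1  [with V_5=13]  = -38

-38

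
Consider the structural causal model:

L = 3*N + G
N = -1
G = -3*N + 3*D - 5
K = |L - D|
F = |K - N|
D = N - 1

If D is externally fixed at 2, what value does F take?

Under do(D=2), the mechanism D = N - 1 is discarded; D is fixed at 2.
G = -3*N + 3*D - 5  [with N=-1, D=2]  = 4
L = 3*N + G  [with N=-1, G=4]  = 1
K = |L - D|  [with L=1, D=2]  = 1
F = |K - N|  [with K=1, N=-1]  = 2

2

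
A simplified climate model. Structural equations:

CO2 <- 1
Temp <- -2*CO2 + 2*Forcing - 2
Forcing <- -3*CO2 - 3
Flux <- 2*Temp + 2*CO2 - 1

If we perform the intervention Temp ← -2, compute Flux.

-3

The intervention breaks the incoming arrows to Temp: Temp <- -2*CO2 + 2*Forcing - 2 no longer applies, and Temp = -2.
Flux = 2*Temp + 2*CO2 - 1  [with Temp=-2, CO2=1]  = -3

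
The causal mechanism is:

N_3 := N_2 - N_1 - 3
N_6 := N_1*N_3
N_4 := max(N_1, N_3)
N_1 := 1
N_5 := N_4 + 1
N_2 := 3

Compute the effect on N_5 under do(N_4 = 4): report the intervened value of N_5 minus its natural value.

Intervening sets N_4 = 4 and removes its equation (N_4 := max(N_1, N_3)).
N_5 = N_4 + 1  [with N_4=4]  = 5
Without intervention: N_3 = N_2 - N_1 - 3  [with N_2=3, N_1=1]  = -1; N_4 = max(N_1, N_3)  [with N_1=1, N_3=-1]  = 1; N_5 = N_4 + 1  [with N_4=1]  = 2.
Change = 5 − 2 = 3.

3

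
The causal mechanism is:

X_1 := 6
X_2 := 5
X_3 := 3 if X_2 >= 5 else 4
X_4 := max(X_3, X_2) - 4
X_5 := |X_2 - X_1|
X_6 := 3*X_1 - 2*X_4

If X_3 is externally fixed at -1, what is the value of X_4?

1

The intervention breaks the incoming arrows to X_3: X_3 := 3 if X_2 >= 5 else 4 no longer applies, and X_3 = -1.
X_4 = max(X_3, X_2) - 4  [with X_3=-1, X_2=5]  = 1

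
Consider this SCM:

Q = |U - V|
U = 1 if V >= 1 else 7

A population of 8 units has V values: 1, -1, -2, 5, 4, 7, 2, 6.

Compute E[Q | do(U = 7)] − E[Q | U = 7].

Every unit gets U=7 under the intervention. Q values become 6, 8, 9, 2, 3, 0, 5, 1; E[Q|do(U=7)] = 4.25.
E[Q|U=7] averages over only the 2 units with U=7 (V = -1, -2): Q = 8, 9, mean 8.5.
Difference = 4.25 − 8.5 = -4.25.

-4.25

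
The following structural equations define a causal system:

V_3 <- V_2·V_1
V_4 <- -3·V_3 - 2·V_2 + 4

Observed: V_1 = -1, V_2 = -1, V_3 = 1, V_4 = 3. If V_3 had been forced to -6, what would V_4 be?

The intervention breaks the incoming arrows to V_3: V_3 <- V_2·V_1 no longer applies, and V_3 = -6.
V_4 = -3·V_3 - 2·V_2 + 4  [with V_3=-6, V_2=-1]  = 24

24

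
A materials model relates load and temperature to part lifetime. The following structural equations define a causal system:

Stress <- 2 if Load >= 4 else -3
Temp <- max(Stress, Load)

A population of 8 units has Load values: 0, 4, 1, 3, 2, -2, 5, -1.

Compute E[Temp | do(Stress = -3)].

do(Stress=-3) breaks Stress's dependence on Load. With Stress=-3 fixed, Temp across the units is 0, 4, 1, 3, 2, -2, 5, -1, mean 1.5.

1.5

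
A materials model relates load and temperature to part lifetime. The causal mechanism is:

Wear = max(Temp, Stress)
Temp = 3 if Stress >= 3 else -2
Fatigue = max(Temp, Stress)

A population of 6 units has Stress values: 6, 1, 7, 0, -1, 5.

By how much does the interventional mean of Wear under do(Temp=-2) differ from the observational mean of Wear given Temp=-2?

3

Every unit gets Temp=-2 under the intervention. Wear values become 6, 1, 7, 0, -1, 5; E[Wear|do(Temp=-2)] = 3.
Conditioning on Temp=-2 selects the 3 unit(s) with Stress ∈ {1, 0, -1}. Their Wear values: 1, 0, -1. Mean = 0.
Difference = 3 − 0 = 3.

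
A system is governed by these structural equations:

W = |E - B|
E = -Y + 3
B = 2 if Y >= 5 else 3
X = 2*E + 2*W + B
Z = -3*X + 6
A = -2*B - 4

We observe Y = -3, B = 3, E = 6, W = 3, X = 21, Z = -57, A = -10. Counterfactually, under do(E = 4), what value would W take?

1

The intervention breaks the incoming arrows to E: E = -Y + 3 no longer applies, and E = 4.
B = 2 if Y >= 5 else 3  [with Y=-3]  = 3
W = |E - B|  [with E=4, B=3]  = 1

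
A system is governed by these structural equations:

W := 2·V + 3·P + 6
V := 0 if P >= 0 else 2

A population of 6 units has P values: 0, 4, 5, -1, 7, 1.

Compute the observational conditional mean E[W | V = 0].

E[W|V=0] averages over only the 5 units with V=0 (P = 0, 4, 5, 7, 1): W = 6, 18, 21, 27, 9, mean 16.2.

16.2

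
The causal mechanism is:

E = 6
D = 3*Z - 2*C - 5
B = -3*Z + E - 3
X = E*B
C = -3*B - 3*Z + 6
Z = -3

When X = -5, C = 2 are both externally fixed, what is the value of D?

-18

The joint intervention fixes X = -5, C = 2, removing each variable's own equation.
D = 3*Z - 2*C - 5  [with Z=-3, C=2]  = -18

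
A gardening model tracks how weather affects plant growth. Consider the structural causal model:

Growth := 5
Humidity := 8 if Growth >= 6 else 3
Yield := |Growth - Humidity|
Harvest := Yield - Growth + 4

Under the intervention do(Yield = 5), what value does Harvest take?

4

The intervention breaks the incoming arrows to Yield: Yield := |Growth - Humidity| no longer applies, and Yield = 5.
Harvest = Yield - Growth + 4  [with Yield=5, Growth=5]  = 4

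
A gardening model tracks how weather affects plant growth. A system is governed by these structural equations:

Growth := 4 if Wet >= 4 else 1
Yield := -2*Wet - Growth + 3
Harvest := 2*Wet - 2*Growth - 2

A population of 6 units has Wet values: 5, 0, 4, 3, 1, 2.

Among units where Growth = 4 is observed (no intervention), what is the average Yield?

-10

E[Yield|Growth=4] averages over only the 2 units with Growth=4 (Wet = 5, 4): Yield = -11, -9, mean -10.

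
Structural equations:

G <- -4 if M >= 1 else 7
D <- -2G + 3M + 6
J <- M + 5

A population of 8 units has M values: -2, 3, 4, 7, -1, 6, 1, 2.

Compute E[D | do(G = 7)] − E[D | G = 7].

12

Under do(G=7), G's equation is replaced by G=7 for every unit. Per-unit D: -14, 1, 4, 13, -11, 10, -5, -2. Mean = -0.5.
E[D|G=7] averages over only the 2 units with G=7 (M = -2, -1): D = -14, -11, mean -12.5.
Difference = -0.5 − (-12.5) = 12.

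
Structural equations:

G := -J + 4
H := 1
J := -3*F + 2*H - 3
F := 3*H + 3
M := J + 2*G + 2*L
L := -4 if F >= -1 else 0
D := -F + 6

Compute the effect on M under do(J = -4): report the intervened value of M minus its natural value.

The intervention breaks the incoming arrows to J: J := -3*F + 2*H - 3 no longer applies, and J = -4.
F = 3*H + 3  [with H=1]  = 6
L = -4 if F >= -1 else 0  [with F=6]  = -4
G = -J + 4  [with J=-4]  = 8
M = J + 2*G + 2*L  [with J=-4, G=8, L=-4]  = 4
Without intervention: F = 3*H + 3  [with H=1]  = 6; J = -3*F + 2*H - 3  [with F=6, H=1]  = -19; L = -4 if F >= -1 else 0  [with F=6]  = -4; G = -J + 4  [with J=-19]  = 23; M = J + 2*G + 2*L  [with J=-19, G=23, L=-4]  = 19.
Change = 4 − 19 = -15.

-15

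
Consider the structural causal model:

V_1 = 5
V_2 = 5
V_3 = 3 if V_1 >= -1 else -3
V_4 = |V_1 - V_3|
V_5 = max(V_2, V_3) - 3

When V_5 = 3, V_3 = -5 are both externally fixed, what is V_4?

Under do(V_5 = 3, V_3 = -5), each intervened variable's structural equation is replaced by its fixed value.
V_4 = |V_1 - V_3|  [with V_1=5, V_3=-5]  = 10

10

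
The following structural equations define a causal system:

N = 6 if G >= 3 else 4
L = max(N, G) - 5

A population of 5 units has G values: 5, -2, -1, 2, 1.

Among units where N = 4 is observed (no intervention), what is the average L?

Conditioning on N=4 selects the 4 unit(s) with G ∈ {-2, -1, 2, 1}. Their L values: -1, -1, -1, -1. Mean = -1.

-1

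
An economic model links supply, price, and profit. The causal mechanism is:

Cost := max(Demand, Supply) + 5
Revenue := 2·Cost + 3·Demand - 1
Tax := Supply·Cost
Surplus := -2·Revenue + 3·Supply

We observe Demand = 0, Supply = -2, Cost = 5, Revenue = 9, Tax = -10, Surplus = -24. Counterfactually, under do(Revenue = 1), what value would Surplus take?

-8

Under do(Revenue=1), the mechanism Revenue := 2·Cost + 3·Demand - 1 is discarded; Revenue is fixed at 1.
Surplus = -2·Revenue + 3·Supply  [with Revenue=1, Supply=-2]  = -8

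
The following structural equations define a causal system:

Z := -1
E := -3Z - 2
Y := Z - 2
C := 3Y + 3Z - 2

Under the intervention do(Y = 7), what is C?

Under do(Y=7), the mechanism Y := Z - 2 is discarded; Y is fixed at 7.
C = 3Y + 3Z - 2  [with Y=7, Z=-1]  = 16

16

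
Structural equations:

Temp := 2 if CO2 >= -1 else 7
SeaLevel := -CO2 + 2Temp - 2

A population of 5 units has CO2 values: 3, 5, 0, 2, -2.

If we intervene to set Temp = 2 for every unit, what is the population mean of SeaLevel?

0.4

The intervention sets Temp=2 in all 5 units regardless of CO2. Recomputing SeaLevel per unit gives -1, -3, 2, 0, 4; average 0.4.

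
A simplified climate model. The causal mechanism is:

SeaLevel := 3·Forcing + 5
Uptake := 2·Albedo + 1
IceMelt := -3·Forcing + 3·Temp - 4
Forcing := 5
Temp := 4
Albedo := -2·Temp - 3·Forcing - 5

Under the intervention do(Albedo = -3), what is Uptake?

Under do(Albedo=-3), the mechanism Albedo := -2·Temp - 3·Forcing - 5 is discarded; Albedo is fixed at -3.
Uptake = 2·Albedo + 1  [with Albedo=-3]  = -5

-5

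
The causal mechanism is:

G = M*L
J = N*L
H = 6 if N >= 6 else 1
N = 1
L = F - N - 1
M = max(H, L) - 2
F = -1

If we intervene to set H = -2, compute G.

The intervention breaks the incoming arrows to H: H = 6 if N >= 6 else 1 no longer applies, and H = -2.
L = F - N - 1  [with F=-1, N=1]  = -3
M = max(H, L) - 2  [with H=-2, L=-3]  = -4
G = M*L  [with M=-4, L=-3]  = 12

12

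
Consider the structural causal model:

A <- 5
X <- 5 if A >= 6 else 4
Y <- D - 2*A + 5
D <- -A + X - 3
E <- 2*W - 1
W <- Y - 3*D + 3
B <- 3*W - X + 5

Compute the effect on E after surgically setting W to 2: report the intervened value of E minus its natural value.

-8

Under do(W=2), the mechanism W <- Y - 3*D + 3 is discarded; W is fixed at 2.
E = 2*W - 1  [with W=2]  = 3
Without intervention: X = 5 if A >= 6 else 4  [with A=5]  = 4; D = -A + X - 3  [with A=5, X=4]  = -4; Y = D - 2*A + 5  [with D=-4, A=5]  = -9; W = Y - 3*D + 3  [with Y=-9, D=-4]  = 6; E = 2*W - 1  [with W=6]  = 11.
Change = 3 − 11 = -8.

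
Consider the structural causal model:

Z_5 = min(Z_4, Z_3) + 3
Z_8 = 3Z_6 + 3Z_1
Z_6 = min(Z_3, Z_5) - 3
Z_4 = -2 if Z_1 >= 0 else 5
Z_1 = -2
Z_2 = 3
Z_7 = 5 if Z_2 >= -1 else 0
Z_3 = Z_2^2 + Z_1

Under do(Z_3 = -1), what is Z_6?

The intervention breaks the incoming arrows to Z_3: Z_3 = Z_2^2 + Z_1 no longer applies, and Z_3 = -1.
Z_4 = -2 if Z_1 >= 0 else 5  [with Z_1=-2]  = 5
Z_5 = min(Z_4, Z_3) + 3  [with Z_4=5, Z_3=-1]  = 2
Z_6 = min(Z_3, Z_5) - 3  [with Z_3=-1, Z_5=2]  = -4

-4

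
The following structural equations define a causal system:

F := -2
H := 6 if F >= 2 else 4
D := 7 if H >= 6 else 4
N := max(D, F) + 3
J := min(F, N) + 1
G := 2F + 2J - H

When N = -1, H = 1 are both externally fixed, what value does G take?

-7

The joint intervention fixes N = -1, H = 1, removing each variable's own equation.
J = min(F, N) + 1  [with F=-2, N=-1]  = -1
G = 2F + 2J - H  [with F=-2, J=-1, H=1]  = -7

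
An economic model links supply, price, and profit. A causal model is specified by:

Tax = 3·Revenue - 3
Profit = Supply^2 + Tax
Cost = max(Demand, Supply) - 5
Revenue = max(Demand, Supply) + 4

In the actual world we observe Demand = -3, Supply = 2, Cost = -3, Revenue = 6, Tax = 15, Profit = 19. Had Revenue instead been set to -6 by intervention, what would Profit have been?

Under do(Revenue=-6), the mechanism Revenue = max(Demand, Supply) + 4 is discarded; Revenue is fixed at -6.
Tax = 3·Revenue - 3  [with Revenue=-6]  = -21
Profit = Supply^2 + Tax  [with Supply=2, Tax=-21]  = -17

-17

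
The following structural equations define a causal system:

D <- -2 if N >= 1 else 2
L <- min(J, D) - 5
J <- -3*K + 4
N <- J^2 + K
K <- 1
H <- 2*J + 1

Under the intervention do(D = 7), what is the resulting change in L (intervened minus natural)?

The intervention breaks the incoming arrows to D: D <- -2 if N >= 1 else 2 no longer applies, and D = 7.
J = -3*K + 4  [with K=1]  = 1
L = min(J, D) - 5  [with J=1, D=7]  = -4
Without intervention: J = -3*K + 4  [with K=1]  = 1; N = J^2 + K  [with J=1, K=1]  = 2; D = -2 if N >= 1 else 2  [with N=2]  = -2; L = min(J, D) - 5  [with J=1, D=-2]  = -7.
Change = -4 − (-7) = 3.

3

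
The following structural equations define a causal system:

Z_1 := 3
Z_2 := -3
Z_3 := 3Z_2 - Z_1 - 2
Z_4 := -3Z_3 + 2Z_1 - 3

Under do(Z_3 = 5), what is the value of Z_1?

3

Under do(Z_3=5), the mechanism Z_3 := 3Z_2 - Z_1 - 2 is discarded; Z_3 is fixed at 5.
Z_1 is not downstream of the intervention, so its value is determined by the original equations.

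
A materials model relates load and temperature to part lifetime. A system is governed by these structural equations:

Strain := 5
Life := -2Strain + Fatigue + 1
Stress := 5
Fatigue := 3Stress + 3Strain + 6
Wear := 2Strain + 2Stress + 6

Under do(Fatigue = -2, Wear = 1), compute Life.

The joint intervention fixes Fatigue = -2, Wear = 1, removing each variable's own equation.
Life = -2Strain + Fatigue + 1  [with Strain=5, Fatigue=-2]  = -11

-11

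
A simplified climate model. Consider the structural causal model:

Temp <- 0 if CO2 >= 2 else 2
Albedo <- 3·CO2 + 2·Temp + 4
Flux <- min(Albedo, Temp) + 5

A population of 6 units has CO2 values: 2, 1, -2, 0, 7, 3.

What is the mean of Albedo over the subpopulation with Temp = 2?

E[Albedo|Temp=2] averages over only the 3 units with Temp=2 (CO2 = 1, -2, 0): Albedo = 11, 2, 8, mean 7.

7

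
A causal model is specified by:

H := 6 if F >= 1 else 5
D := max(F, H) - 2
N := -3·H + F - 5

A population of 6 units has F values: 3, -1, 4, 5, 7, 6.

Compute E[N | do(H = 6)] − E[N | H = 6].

Every unit gets H=6 under the intervention. N values become -20, -24, -19, -18, -16, -17; E[N|do(H=6)] = -19.
Conditioning on H=6 selects the 5 unit(s) with F ∈ {3, 4, 5, 7, 6}. Their N values: -20, -19, -18, -16, -17. Mean = -18.
Difference = -19 − (-18) = -1.

-1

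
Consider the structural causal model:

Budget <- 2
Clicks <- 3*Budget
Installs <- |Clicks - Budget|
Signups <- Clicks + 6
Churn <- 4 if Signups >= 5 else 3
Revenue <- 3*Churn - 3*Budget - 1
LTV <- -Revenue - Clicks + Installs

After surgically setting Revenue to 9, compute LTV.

Intervening sets Revenue = 9 and removes its equation (Revenue <- 3*Churn - 3*Budget - 1).
Clicks = 3*Budget  [with Budget=2]  = 6
Installs = |Clicks - Budget|  [with Clicks=6, Budget=2]  = 4
LTV = -Revenue - Clicks + Installs  [with Revenue=9, Clicks=6, Installs=4]  = -11

-11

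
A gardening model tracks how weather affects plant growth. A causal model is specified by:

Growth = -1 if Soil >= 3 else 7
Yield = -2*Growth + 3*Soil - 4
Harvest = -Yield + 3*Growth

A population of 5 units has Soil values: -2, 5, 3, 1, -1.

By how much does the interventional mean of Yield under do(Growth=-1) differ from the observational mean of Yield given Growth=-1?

-8.4

Every unit gets Growth=-1 under the intervention. Yield values become -8, 13, 7, 1, -5; E[Yield|do(Growth=-1)] = 1.6.
E[Yield|Growth=-1] averages over only the 2 units with Growth=-1 (Soil = 5, 3): Yield = 13, 7, mean 10.
Difference = 1.6 − 10 = -8.4.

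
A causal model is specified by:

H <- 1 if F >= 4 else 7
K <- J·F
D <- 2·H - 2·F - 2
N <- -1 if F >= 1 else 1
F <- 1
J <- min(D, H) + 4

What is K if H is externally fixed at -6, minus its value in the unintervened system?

-23

do(H=-6) replaces the equation H <- 1 if F >= 4 else 7 with the constant H = -6.
D = 2·H - 2·F - 2  [with H=-6, F=1]  = -16
J = min(D, H) + 4  [with D=-16, H=-6]  = -12
K = J·F  [with J=-12, F=1]  = -12
Without intervention: H = 1 if F >= 4 else 7  [with F=1]  = 7; D = 2·H - 2·F - 2  [with H=7, F=1]  = 10; J = min(D, H) + 4  [with D=10, H=7]  = 11; K = J·F  [with J=11, F=1]  = 11.
Change = -12 − 11 = -23.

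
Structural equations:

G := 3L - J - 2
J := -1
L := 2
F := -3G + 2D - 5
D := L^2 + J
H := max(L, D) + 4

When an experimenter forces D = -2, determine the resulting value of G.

Under do(D=-2), the mechanism D := L^2 + J is discarded; D is fixed at -2.
Since G is not a descendant of the intervened variable, it is unaffected.
G = 3L - J - 2  [with L=2, J=-1]  = 5

5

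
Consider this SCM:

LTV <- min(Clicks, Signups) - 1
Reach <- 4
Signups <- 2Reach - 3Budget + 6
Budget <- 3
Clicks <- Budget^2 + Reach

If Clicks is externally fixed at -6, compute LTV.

do(Clicks=-6) replaces the equation Clicks <- Budget^2 + Reach with the constant Clicks = -6.
Signups = 2Reach - 3Budget + 6  [with Reach=4, Budget=3]  = 5
LTV = min(Clicks, Signups) - 1  [with Clicks=-6, Signups=5]  = -7

-7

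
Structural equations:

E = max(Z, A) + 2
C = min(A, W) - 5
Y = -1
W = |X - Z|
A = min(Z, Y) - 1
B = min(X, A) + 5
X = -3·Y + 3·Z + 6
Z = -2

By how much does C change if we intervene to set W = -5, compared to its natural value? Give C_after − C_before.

-2

do(W=-5) replaces the equation W = |X - Z| with the constant W = -5.
A = min(Z, Y) - 1  [with Z=-2, Y=-1]  = -3
C = min(A, W) - 5  [with A=-3, W=-5]  = -10
Without intervention: X = -3·Y + 3·Z + 6  [with Y=-1, Z=-2]  = 3; A = min(Z, Y) - 1  [with Z=-2, Y=-1]  = -3; W = |X - Z|  [with X=3, Z=-2]  = 5; C = min(A, W) - 5  [with A=-3, W=5]  = -8.
Change = -10 − (-8) = -2.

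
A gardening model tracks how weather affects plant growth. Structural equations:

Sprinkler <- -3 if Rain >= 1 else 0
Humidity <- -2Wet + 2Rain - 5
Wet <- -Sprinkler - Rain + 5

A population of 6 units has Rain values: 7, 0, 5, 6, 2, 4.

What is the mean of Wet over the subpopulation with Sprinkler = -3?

3.2

Observing Sprinkler=-3 restricts to units where Sprinkler's equation naturally yields -3: Rain ∈ {7, 5, 6, 2, 4}. In that subpopulation Wet = 1, 3, 2, 6, 4, mean 3.2.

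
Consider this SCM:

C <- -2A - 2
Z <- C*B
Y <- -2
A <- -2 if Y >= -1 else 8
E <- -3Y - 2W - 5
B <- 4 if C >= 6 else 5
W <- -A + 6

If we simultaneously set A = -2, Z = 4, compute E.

-15

Under do(A = -2, Z = 4), each intervened variable's structural equation is replaced by its fixed value.
W = -A + 6  [with A=-2]  = 8
E = -3Y - 2W - 5  [with Y=-2, W=8]  = -15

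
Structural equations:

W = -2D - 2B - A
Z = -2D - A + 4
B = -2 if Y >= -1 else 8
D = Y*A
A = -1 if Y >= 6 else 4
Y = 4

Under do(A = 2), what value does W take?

-14

do(A=2) replaces the equation A = -1 if Y >= 6 else 4 with the constant A = 2.
D = Y*A  [with Y=4, A=2]  = 8
B = -2 if Y >= -1 else 8  [with Y=4]  = -2
W = -2D - 2B - A  [with D=8, B=-2, A=2]  = -14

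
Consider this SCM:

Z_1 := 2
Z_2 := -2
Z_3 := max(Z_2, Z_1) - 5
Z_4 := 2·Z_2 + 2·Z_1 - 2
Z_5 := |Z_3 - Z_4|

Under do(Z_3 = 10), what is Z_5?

do(Z_3=10) replaces the equation Z_3 := max(Z_2, Z_1) - 5 with the constant Z_3 = 10.
Z_4 = 2·Z_2 + 2·Z_1 - 2  [with Z_2=-2, Z_1=2]  = -2
Z_5 = |Z_3 - Z_4|  [with Z_3=10, Z_4=-2]  = 12

12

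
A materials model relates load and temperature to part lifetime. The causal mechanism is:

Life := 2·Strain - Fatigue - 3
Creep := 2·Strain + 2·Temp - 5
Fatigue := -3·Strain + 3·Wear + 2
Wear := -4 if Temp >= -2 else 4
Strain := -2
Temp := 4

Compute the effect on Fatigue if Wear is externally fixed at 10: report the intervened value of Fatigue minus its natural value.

42

Intervening sets Wear = 10 and removes its equation (Wear := -4 if Temp >= -2 else 4).
Fatigue = -3·Strain + 3·Wear + 2  [with Strain=-2, Wear=10]  = 38
Without intervention: Wear = -4 if Temp >= -2 else 4  [with Temp=4]  = -4; Fatigue = -3·Strain + 3·Wear + 2  [with Strain=-2, Wear=-4]  = -4.
Change = 38 − (-4) = 42.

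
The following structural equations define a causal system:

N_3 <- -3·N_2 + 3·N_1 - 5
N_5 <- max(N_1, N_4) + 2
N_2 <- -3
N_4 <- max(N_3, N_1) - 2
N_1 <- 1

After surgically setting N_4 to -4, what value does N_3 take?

7

Under do(N_4=-4), the mechanism N_4 <- max(N_3, N_1) - 2 is discarded; N_4 is fixed at -4.
Since N_3 is not a descendant of the intervened variable, it is unaffected.
N_3 = -3·N_2 + 3·N_1 - 5  [with N_2=-3, N_1=1]  = 7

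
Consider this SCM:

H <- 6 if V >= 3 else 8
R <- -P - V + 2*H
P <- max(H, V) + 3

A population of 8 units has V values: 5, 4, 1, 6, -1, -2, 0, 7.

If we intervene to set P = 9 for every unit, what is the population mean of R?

The intervention sets P=9 in all 8 units regardless of V. Recomputing R per unit gives -2, -1, 6, -3, 8, 9, 7, -4; average 2.5.

2.5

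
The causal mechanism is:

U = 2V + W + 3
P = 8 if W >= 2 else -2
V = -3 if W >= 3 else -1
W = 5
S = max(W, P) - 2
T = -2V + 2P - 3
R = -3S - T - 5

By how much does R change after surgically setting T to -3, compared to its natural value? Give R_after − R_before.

22

Under do(T=-3), the mechanism T = -2V + 2P - 3 is discarded; T is fixed at -3.
P = 8 if W >= 2 else -2  [with W=5]  = 8
S = max(W, P) - 2  [with W=5, P=8]  = 6
R = -3S - T - 5  [with S=6, T=-3]  = -20
Without intervention: P = 8 if W >= 2 else -2  [with W=5]  = 8; V = -3 if W >= 3 else -1  [with W=5]  = -3; S = max(W, P) - 2  [with W=5, P=8]  = 6; T = -2V + 2P - 3  [with V=-3, P=8]  = 19; R = -3S - T - 5  [with S=6, T=19]  = -42.
Change = -20 − (-42) = 22.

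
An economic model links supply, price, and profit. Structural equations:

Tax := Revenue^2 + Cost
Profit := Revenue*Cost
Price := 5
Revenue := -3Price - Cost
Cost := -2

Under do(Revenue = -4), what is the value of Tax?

14

The intervention breaks the incoming arrows to Revenue: Revenue := -3Price - Cost no longer applies, and Revenue = -4.
Tax = Revenue^2 + Cost  [with Revenue=-4, Cost=-2]  = 14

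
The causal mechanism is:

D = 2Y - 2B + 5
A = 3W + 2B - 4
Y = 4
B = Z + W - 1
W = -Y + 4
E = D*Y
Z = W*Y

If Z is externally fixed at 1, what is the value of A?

The intervention breaks the incoming arrows to Z: Z = W*Y no longer applies, and Z = 1.
W = -Y + 4  [with Y=4]  = 0
B = Z + W - 1  [with Z=1, W=0]  = 0
A = 3W + 2B - 4  [with W=0, B=0]  = -4

-4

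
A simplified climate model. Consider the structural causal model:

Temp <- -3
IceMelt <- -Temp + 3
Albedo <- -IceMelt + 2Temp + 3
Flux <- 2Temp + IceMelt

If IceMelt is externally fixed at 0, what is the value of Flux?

-6

Under do(IceMelt=0), the mechanism IceMelt <- -Temp + 3 is discarded; IceMelt is fixed at 0.
Flux = 2Temp + IceMelt  [with Temp=-3, IceMelt=0]  = -6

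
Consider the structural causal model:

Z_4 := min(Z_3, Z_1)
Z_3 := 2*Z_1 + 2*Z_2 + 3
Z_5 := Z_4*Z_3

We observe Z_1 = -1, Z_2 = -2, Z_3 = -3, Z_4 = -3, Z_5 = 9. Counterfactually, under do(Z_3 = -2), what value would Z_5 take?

4

do(Z_3=-2) replaces the equation Z_3 := 2*Z_1 + 2*Z_2 + 3 with the constant Z_3 = -2.
Z_4 = min(Z_3, Z_1)  [with Z_3=-2, Z_1=-1]  = -2
Z_5 = Z_4*Z_3  [with Z_4=-2, Z_3=-2]  = 4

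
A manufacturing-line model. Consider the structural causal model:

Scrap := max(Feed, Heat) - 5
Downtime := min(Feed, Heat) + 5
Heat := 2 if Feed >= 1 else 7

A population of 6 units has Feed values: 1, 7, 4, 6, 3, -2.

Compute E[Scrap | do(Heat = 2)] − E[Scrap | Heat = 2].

The intervention sets Heat=2 in all 6 units regardless of Feed. Recomputing Scrap per unit gives -3, 2, -1, 1, -2, -3; average -1.
E[Scrap|Heat=2] averages over only the 5 units with Heat=2 (Feed = 1, 7, 4, 6, 3): Scrap = -3, 2, -1, 1, -2, mean -0.6.
Difference = -1 − (-0.6) = -0.4.

-0.4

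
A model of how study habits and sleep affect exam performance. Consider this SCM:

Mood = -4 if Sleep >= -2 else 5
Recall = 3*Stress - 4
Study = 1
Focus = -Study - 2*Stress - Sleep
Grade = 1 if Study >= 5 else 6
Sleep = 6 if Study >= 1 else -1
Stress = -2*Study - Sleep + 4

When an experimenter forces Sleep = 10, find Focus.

5

Under do(Sleep=10), the mechanism Sleep = 6 if Study >= 1 else -1 is discarded; Sleep is fixed at 10.
Stress = -2*Study - Sleep + 4  [with Study=1, Sleep=10]  = -8
Focus = -Study - 2*Stress - Sleep  [with Study=1, Stress=-8, Sleep=10]  = 5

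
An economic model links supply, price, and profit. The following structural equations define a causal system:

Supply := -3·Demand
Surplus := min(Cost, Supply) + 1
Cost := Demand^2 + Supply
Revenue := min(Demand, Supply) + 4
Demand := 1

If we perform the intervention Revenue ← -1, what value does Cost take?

Under do(Revenue=-1), the mechanism Revenue := min(Demand, Supply) + 4 is discarded; Revenue is fixed at -1.
Since Cost is not a descendant of the intervened variable, it is unaffected.
Supply = -3·Demand  [with Demand=1]  = -3
Cost = Demand^2 + Supply  [with Demand=1, Supply=-3]  = -2

-2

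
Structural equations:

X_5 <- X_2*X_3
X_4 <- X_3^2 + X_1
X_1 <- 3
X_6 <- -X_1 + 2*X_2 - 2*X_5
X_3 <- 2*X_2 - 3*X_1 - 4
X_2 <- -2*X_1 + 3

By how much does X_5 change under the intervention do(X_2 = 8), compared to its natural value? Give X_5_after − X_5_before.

-33

do(X_2=8) replaces the equation X_2 <- -2*X_1 + 3 with the constant X_2 = 8.
X_3 = 2*X_2 - 3*X_1 - 4  [with X_2=8, X_1=3]  = 3
X_5 = X_2*X_3  [with X_2=8, X_3=3]  = 24
Without intervention: X_2 = -2*X_1 + 3  [with X_1=3]  = -3; X_3 = 2*X_2 - 3*X_1 - 4  [with X_2=-3, X_1=3]  = -19; X_5 = X_2*X_3  [with X_2=-3, X_3=-19]  = 57.
Change = 24 − 57 = -33.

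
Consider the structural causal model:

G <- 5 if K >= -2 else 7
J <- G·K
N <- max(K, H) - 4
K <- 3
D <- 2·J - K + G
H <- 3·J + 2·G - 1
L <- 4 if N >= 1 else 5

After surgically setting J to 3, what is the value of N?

14

do(J=3) replaces the equation J <- G·K with the constant J = 3.
G = 5 if K >= -2 else 7  [with K=3]  = 5
H = 3·J + 2·G - 1  [with J=3, G=5]  = 18
N = max(K, H) - 4  [with K=3, H=18]  = 14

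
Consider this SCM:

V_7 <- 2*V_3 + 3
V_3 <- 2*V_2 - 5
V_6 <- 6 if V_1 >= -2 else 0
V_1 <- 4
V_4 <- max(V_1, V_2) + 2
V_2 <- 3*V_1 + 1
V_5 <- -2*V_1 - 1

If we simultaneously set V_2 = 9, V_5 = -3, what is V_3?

Under do(V_2 = 9, V_5 = -3), each intervened variable's structural equation is replaced by its fixed value.
V_3 = 2*V_2 - 5  [with V_2=9]  = 13

13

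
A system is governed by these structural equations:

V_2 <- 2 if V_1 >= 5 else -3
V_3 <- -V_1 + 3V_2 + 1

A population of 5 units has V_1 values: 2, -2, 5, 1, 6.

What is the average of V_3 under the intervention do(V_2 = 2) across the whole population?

Under do(V_2=2), V_2's equation is replaced by V_2=2 for every unit. Per-unit V_3: 5, 9, 2, 6, 1. Mean = 4.6.

4.6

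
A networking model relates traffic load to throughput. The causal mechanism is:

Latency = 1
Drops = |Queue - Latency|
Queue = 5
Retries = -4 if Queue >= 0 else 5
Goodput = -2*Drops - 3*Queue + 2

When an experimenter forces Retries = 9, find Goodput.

-21

Intervening sets Retries = 9 and removes its equation (Retries = -4 if Queue >= 0 else 5).
No directed path runs from Retries to Goodput, so Goodput keeps its natural value.
Drops = |Queue - Latency|  [with Queue=5, Latency=1]  = 4
Goodput = -2*Drops - 3*Queue + 2  [with Drops=4, Queue=5]  = -21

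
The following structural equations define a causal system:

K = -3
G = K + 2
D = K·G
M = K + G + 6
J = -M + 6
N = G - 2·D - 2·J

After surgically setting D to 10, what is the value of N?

The intervention breaks the incoming arrows to D: D = K·G no longer applies, and D = 10.
G = K + 2  [with K=-3]  = -1
M = K + G + 6  [with K=-3, G=-1]  = 2
J = -M + 6  [with M=2]  = 4
N = G - 2·D - 2·J  [with G=-1, D=10, J=4]  = -29

-29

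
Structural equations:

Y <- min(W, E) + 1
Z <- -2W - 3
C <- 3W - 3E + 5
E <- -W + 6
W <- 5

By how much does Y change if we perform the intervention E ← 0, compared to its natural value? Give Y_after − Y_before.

-1

Under do(E=0), the mechanism E <- -W + 6 is discarded; E is fixed at 0.
Y = min(W, E) + 1  [with W=5, E=0]  = 1
Without intervention: E = -W + 6  [with W=5]  = 1; Y = min(W, E) + 1  [with W=5, E=1]  = 2.
Change = 1 − 2 = -1.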